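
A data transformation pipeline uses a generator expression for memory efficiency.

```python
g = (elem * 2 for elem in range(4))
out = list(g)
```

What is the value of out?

Step 1: For each elem in range(4), compute elem*2:
  elem=0: 0*2 = 0
  elem=1: 1*2 = 2
  elem=2: 2*2 = 4
  elem=3: 3*2 = 6
Therefore out = [0, 2, 4, 6].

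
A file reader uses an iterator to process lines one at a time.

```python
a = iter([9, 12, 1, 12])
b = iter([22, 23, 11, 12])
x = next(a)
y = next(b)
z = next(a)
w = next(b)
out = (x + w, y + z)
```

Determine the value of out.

Step 1: a iterates [9, 12, 1, 12], b iterates [22, 23, 11, 12].
Step 2: x = next(a) = 9, y = next(b) = 22.
Step 3: z = next(a) = 12, w = next(b) = 23.
Step 4: out = (9 + 23, 22 + 12) = (32, 34).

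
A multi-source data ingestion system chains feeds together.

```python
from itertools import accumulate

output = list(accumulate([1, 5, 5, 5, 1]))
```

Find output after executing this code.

Step 1: accumulate computes running sums:
  + 1 = 1
  + 5 = 6
  + 5 = 11
  + 5 = 16
  + 1 = 17
Therefore output = [1, 6, 11, 16, 17].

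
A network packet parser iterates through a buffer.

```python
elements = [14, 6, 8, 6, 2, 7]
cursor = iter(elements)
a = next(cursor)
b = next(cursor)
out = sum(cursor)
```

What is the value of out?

Step 1: Create iterator over [14, 6, 8, 6, 2, 7].
Step 2: a = next() = 14, b = next() = 6.
Step 3: sum() of remaining [8, 6, 2, 7] = 23.
Therefore out = 23.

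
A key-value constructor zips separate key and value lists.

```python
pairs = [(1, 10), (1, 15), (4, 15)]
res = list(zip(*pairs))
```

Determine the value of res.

Step 1: zip(*pairs) transposes: unzips [(1, 10), (1, 15), (4, 15)] into separate sequences.
Step 2: First elements: (1, 1, 4), second elements: (10, 15, 15).
Therefore res = [(1, 1, 4), (10, 15, 15)].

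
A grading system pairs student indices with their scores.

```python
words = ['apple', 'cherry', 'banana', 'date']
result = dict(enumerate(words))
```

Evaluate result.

Step 1: enumerate pairs indices with words:
  0 -> 'apple'
  1 -> 'cherry'
  2 -> 'banana'
  3 -> 'date'
Therefore result = {0: 'apple', 1: 'cherry', 2: 'banana', 3: 'date'}.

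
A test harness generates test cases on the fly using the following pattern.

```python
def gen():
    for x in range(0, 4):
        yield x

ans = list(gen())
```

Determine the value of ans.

Step 1: The generator yields each value from range(0, 4).
Step 2: list() consumes all yields: [0, 1, 2, 3].
Therefore ans = [0, 1, 2, 3].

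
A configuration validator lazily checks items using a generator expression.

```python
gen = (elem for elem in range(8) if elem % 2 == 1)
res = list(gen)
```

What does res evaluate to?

Step 1: Filter range(8) keeping only odd values:
  elem=0: even, excluded
  elem=1: odd, included
  elem=2: even, excluded
  elem=3: odd, included
  elem=4: even, excluded
  elem=5: odd, included
  elem=6: even, excluded
  elem=7: odd, included
Therefore res = [1, 3, 5, 7].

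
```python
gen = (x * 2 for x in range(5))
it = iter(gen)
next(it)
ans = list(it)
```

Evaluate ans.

Step 1: Generator produces [0, 2, 4, 6, 8].
Step 2: next(it) consumes first element (0).
Step 3: list(it) collects remaining: [2, 4, 6, 8].
Therefore ans = [2, 4, 6, 8].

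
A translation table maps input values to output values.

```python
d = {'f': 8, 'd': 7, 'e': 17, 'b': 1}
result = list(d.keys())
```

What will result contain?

Step 1: d.keys() returns the dictionary keys in insertion order.
Therefore result = ['f', 'd', 'e', 'b'].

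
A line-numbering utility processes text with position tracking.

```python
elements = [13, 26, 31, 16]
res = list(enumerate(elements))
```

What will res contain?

Step 1: enumerate pairs each element with its index:
  (0, 13)
  (1, 26)
  (2, 31)
  (3, 16)
Therefore res = [(0, 13), (1, 26), (2, 31), (3, 16)].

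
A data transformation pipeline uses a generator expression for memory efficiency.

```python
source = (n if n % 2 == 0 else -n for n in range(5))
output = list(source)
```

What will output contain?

Step 1: For each n in range(5), yield n if even, else -n:
  n=0: even, yield 0
  n=1: odd, yield -1
  n=2: even, yield 2
  n=3: odd, yield -3
  n=4: even, yield 4
Therefore output = [0, -1, 2, -3, 4].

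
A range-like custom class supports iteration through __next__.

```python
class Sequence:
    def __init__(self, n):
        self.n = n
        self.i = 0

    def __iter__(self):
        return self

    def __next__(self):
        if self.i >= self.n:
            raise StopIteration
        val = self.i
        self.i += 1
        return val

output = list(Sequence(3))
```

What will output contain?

Step 1: Sequence(3) creates an iterator counting 0 to 2.
Step 2: list() consumes all values: [0, 1, 2].
Therefore output = [0, 1, 2].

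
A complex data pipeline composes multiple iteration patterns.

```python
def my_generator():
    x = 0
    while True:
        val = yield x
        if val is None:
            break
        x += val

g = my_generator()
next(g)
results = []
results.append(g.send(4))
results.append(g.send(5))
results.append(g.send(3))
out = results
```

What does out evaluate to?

Step 1: next(g) -> yield 0.
Step 2: send(4) -> x = 4, yield 4.
Step 3: send(5) -> x = 9, yield 9.
Step 4: send(3) -> x = 12, yield 12.
Therefore out = [4, 9, 12].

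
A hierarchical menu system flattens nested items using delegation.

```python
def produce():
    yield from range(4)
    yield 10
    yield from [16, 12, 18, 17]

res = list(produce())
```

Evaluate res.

Step 1: Trace yields in order:
  yield 0
  yield 1
  yield 2
  yield 3
  yield 10
  yield 16
  yield 12
  yield 18
  yield 17
Therefore res = [0, 1, 2, 3, 10, 16, 12, 18, 17].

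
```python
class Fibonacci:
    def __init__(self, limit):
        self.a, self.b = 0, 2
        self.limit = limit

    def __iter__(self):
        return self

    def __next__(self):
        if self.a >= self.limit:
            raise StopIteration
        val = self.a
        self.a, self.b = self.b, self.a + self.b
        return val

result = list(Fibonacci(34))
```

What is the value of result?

Step 1: Fibonacci-like sequence (a=0, b=2) until >= 34:
  Yield 0, then a,b = 2,2
  Yield 2, then a,b = 2,4
  Yield 2, then a,b = 4,6
  Yield 4, then a,b = 6,10
  Yield 6, then a,b = 10,16
  Yield 10, then a,b = 16,26
  Yield 16, then a,b = 26,42
  Yield 26, then a,b = 42,68
Step 2: 42 >= 34, stop.
Therefore result = [0, 2, 2, 4, 6, 10, 16, 26].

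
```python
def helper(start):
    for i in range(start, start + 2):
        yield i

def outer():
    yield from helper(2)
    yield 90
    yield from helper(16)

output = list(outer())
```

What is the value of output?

Step 1: outer() delegates to helper(2):
  yield 2
  yield 3
Step 2: yield 90
Step 3: Delegates to helper(16):
  yield 16
  yield 17
Therefore output = [2, 3, 90, 16, 17].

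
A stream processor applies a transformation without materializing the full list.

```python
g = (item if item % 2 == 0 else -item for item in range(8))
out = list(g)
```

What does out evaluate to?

Step 1: For each item in range(8), yield item if even, else -item:
  item=0: even, yield 0
  item=1: odd, yield -1
  item=2: even, yield 2
  item=3: odd, yield -3
  item=4: even, yield 4
  item=5: odd, yield -5
  item=6: even, yield 6
  item=7: odd, yield -7
Therefore out = [0, -1, 2, -3, 4, -5, 6, -7].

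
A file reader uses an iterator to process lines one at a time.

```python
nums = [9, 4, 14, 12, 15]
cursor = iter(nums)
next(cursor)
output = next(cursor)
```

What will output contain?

Step 1: Create iterator over [9, 4, 14, 12, 15].
Step 2: next() consumes 9.
Step 3: next() returns 4.
Therefore output = 4.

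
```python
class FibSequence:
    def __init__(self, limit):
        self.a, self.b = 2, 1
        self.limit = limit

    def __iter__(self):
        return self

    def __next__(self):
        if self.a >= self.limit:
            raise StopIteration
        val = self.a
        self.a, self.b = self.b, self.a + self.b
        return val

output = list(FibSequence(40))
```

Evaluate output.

Step 1: Fibonacci-like sequence (a=2, b=1) until >= 40:
  Yield 2, then a,b = 1,3
  Yield 1, then a,b = 3,4
  Yield 3, then a,b = 4,7
  Yield 4, then a,b = 7,11
  Yield 7, then a,b = 11,18
  Yield 11, then a,b = 18,29
  Yield 18, then a,b = 29,47
  Yield 29, then a,b = 47,76
Step 2: 47 >= 40, stop.
Therefore output = [2, 1, 3, 4, 7, 11, 18, 29].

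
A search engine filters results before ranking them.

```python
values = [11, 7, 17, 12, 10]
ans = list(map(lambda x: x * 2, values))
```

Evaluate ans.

Step 1: Apply lambda x: x * 2 to each element:
  11 -> 22
  7 -> 14
  17 -> 34
  12 -> 24
  10 -> 20
Therefore ans = [22, 14, 34, 24, 20].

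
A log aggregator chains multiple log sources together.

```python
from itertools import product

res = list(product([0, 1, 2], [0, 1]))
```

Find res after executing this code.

Step 1: product([0, 1, 2], [0, 1]) gives all pairs:
  (0, 0)
  (0, 1)
  (1, 0)
  (1, 1)
  (2, 0)
  (2, 1)
Therefore res = [(0, 0), (0, 1), (1, 0), (1, 1), (2, 0), (2, 1)].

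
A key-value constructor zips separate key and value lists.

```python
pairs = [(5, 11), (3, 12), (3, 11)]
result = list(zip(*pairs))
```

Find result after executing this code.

Step 1: zip(*pairs) transposes: unzips [(5, 11), (3, 12), (3, 11)] into separate sequences.
Step 2: First elements: (5, 3, 3), second elements: (11, 12, 11).
Therefore result = [(5, 3, 3), (11, 12, 11)].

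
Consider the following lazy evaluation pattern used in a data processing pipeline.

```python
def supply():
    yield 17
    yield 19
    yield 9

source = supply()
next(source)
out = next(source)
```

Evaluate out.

Step 1: supply() creates a generator.
Step 2: next(source) yields 17 (consumed and discarded).
Step 3: next(source) yields 19, assigned to out.
Therefore out = 19.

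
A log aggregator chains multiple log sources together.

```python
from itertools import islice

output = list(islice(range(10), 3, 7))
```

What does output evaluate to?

Step 1: islice(range(10), 3, 7) takes elements at indices [3, 7).
Step 2: Elements: [3, 4, 5, 6].
Therefore output = [3, 4, 5, 6].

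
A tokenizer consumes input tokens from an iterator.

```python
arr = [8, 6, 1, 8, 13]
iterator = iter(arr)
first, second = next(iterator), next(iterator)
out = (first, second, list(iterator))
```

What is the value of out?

Step 1: Create iterator over [8, 6, 1, 8, 13].
Step 2: first = 8, second = 6.
Step 3: Remaining elements: [1, 8, 13].
Therefore out = (8, 6, [1, 8, 13]).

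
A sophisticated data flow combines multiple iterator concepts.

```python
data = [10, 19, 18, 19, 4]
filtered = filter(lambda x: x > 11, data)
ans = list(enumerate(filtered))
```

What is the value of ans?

Step 1: Filter [10, 19, 18, 19, 4] for > 11: [19, 18, 19].
Step 2: enumerate re-indexes from 0: [(0, 19), (1, 18), (2, 19)].
Therefore ans = [(0, 19), (1, 18), (2, 19)].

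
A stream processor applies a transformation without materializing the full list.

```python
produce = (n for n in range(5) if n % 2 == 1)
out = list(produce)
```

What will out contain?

Step 1: Filter range(5) keeping only odd values:
  n=0: even, excluded
  n=1: odd, included
  n=2: even, excluded
  n=3: odd, included
  n=4: even, excluded
Therefore out = [1, 3].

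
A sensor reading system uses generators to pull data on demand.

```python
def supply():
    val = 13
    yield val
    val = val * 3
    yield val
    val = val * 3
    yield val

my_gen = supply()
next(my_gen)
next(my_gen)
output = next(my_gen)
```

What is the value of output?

Step 1: Trace through generator execution:
  Yield 1: val starts at 13, yield 13
  Yield 2: val = 13 * 3 = 39, yield 39
  Yield 3: val = 39 * 3 = 117, yield 117
Step 2: First next() gets 13, second next() gets the second value, third next() yields 117.
Therefore output = 117.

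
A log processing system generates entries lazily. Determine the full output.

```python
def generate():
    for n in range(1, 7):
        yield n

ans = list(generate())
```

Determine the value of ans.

Step 1: The generator yields each value from range(1, 7).
Step 2: list() consumes all yields: [1, 2, 3, 4, 5, 6].
Therefore ans = [1, 2, 3, 4, 5, 6].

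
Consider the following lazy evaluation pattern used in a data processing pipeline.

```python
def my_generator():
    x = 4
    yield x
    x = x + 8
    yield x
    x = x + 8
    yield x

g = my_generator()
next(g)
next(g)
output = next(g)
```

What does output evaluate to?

Step 1: Trace through generator execution:
  Yield 1: x starts at 4, yield 4
  Yield 2: x = 4 + 8 = 12, yield 12
  Yield 3: x = 12 + 8 = 20, yield 20
Step 2: First next() gets 4, second next() gets the second value, third next() yields 20.
Therefore output = 20.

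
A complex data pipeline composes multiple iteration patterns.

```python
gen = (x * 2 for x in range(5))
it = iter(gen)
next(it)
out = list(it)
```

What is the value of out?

Step 1: Generator produces [0, 2, 4, 6, 8].
Step 2: next(it) consumes first element (0).
Step 3: list(it) collects remaining: [2, 4, 6, 8].
Therefore out = [2, 4, 6, 8].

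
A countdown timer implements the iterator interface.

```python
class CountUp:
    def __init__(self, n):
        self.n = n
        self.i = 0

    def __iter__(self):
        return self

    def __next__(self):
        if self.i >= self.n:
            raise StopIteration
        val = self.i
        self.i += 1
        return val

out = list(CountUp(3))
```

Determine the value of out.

Step 1: CountUp(3) creates an iterator counting 0 to 2.
Step 2: list() consumes all values: [0, 1, 2].
Therefore out = [0, 1, 2].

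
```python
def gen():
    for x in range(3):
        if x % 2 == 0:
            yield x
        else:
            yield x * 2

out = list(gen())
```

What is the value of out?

Step 1: For each x in range(3), yield x if even, else x*2:
  x=0 (even): yield 0
  x=1 (odd): yield 1*2 = 2
  x=2 (even): yield 2
Therefore out = [0, 2, 2].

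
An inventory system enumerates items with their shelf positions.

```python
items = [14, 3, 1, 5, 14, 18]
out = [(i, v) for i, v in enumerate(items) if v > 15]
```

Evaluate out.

Step 1: Filter enumerate([14, 3, 1, 5, 14, 18]) keeping v > 15:
  (0, 14): 14 <= 15, excluded
  (1, 3): 3 <= 15, excluded
  (2, 1): 1 <= 15, excluded
  (3, 5): 5 <= 15, excluded
  (4, 14): 14 <= 15, excluded
  (5, 18): 18 > 15, included
Therefore out = [(5, 18)].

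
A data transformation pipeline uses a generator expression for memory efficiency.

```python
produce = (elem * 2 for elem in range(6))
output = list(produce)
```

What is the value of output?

Step 1: For each elem in range(6), compute elem*2:
  elem=0: 0*2 = 0
  elem=1: 1*2 = 2
  elem=2: 2*2 = 4
  elem=3: 3*2 = 6
  elem=4: 4*2 = 8
  elem=5: 5*2 = 10
Therefore output = [0, 2, 4, 6, 8, 10].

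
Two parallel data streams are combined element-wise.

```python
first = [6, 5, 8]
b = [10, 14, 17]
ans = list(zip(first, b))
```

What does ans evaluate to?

Step 1: zip pairs elements at same index:
  Index 0: (6, 10)
  Index 1: (5, 14)
  Index 2: (8, 17)
Therefore ans = [(6, 10), (5, 14), (8, 17)].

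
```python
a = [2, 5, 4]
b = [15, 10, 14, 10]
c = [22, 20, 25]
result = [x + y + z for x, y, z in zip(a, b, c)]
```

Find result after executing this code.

Step 1: zip three lists (truncates to shortest, len=3):
  2 + 15 + 22 = 39
  5 + 10 + 20 = 35
  4 + 14 + 25 = 43
Therefore result = [39, 35, 43].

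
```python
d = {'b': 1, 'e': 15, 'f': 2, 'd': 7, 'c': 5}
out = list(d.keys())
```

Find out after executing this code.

Step 1: d.keys() returns the dictionary keys in insertion order.
Therefore out = ['b', 'e', 'f', 'd', 'c'].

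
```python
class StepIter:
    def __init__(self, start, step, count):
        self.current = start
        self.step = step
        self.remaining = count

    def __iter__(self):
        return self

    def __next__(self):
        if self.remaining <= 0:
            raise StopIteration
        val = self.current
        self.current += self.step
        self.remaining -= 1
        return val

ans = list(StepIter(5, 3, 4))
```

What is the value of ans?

Step 1: StepIter starts at 5, increments by 3, for 4 steps:
  Yield 5, then current += 3
  Yield 8, then current += 3
  Yield 11, then current += 3
  Yield 14, then current += 3
Therefore ans = [5, 8, 11, 14].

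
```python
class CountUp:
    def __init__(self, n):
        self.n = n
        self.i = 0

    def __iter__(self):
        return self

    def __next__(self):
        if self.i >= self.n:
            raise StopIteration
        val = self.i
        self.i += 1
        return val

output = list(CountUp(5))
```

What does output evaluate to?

Step 1: CountUp(5) creates an iterator counting 0 to 4.
Step 2: list() consumes all values: [0, 1, 2, 3, 4].
Therefore output = [0, 1, 2, 3, 4].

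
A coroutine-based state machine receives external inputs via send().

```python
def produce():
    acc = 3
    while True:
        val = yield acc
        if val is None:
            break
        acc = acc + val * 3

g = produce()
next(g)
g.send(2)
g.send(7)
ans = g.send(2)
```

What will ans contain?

Step 1: next() -> yield acc=3.
Step 2: send(2) -> val=2, acc = 3 + 2*3 = 9, yield 9.
Step 3: send(7) -> val=7, acc = 9 + 7*3 = 30, yield 30.
Step 4: send(2) -> val=2, acc = 30 + 2*3 = 36, yield 36.
Therefore ans = 36.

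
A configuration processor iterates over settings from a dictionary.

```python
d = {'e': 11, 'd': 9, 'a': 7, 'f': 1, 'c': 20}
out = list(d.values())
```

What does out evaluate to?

Step 1: d.values() returns the dictionary values in insertion order.
Therefore out = [11, 9, 7, 1, 20].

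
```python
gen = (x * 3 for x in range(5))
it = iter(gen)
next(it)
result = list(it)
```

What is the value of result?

Step 1: Generator produces [0, 3, 6, 9, 12].
Step 2: next(it) consumes first element (0).
Step 3: list(it) collects remaining: [3, 6, 9, 12].
Therefore result = [3, 6, 9, 12].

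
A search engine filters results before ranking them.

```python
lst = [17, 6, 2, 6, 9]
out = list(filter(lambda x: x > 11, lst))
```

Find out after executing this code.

Step 1: Filter elements > 11:
  17: kept
  6: removed
  2: removed
  6: removed
  9: removed
Therefore out = [17].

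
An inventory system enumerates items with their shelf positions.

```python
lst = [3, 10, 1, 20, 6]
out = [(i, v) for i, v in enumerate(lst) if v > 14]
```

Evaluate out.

Step 1: Filter enumerate([3, 10, 1, 20, 6]) keeping v > 14:
  (0, 3): 3 <= 14, excluded
  (1, 10): 10 <= 14, excluded
  (2, 1): 1 <= 14, excluded
  (3, 20): 20 > 14, included
  (4, 6): 6 <= 14, excluded
Therefore out = [(3, 20)].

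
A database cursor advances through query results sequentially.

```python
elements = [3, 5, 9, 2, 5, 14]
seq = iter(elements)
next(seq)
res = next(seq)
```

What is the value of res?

Step 1: Create iterator over [3, 5, 9, 2, 5, 14].
Step 2: next() consumes 3.
Step 3: next() returns 5.
Therefore res = 5.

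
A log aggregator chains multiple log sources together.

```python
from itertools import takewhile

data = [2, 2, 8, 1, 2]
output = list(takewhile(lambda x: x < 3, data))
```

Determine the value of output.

Step 1: takewhile stops at first element >= 3:
  2 < 3: take
  2 < 3: take
  8 >= 3: stop
Therefore output = [2, 2].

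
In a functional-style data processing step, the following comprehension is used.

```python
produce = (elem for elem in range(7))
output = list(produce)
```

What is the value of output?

Step 1: Generator expression iterates range(7): [0, 1, 2, 3, 4, 5, 6].
Step 2: list() collects all values.
Therefore output = [0, 1, 2, 3, 4, 5, 6].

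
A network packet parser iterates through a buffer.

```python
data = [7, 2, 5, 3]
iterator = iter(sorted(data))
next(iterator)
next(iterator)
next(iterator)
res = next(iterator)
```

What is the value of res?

Step 1: sorted([7, 2, 5, 3]) = [2, 3, 5, 7].
Step 2: Create iterator and skip 3 elements.
Step 3: next() returns 7.
Therefore res = 7.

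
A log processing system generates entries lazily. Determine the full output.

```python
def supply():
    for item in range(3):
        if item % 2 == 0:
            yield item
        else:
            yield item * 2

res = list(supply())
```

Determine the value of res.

Step 1: For each item in range(3), yield item if even, else item*2:
  item=0 (even): yield 0
  item=1 (odd): yield 1*2 = 2
  item=2 (even): yield 2
Therefore res = [0, 2, 2].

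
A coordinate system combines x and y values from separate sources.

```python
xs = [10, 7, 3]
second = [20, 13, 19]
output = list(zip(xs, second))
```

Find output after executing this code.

Step 1: zip pairs elements at same index:
  Index 0: (10, 20)
  Index 1: (7, 13)
  Index 2: (3, 19)
Therefore output = [(10, 20), (7, 13), (3, 19)].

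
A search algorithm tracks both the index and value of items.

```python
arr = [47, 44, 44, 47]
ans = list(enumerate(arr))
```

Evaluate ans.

Step 1: enumerate pairs each element with its index:
  (0, 47)
  (1, 44)
  (2, 44)
  (3, 47)
Therefore ans = [(0, 47), (1, 44), (2, 44), (3, 47)].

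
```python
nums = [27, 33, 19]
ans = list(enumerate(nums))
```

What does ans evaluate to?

Step 1: enumerate pairs each element with its index:
  (0, 27)
  (1, 33)
  (2, 19)
Therefore ans = [(0, 27), (1, 33), (2, 19)].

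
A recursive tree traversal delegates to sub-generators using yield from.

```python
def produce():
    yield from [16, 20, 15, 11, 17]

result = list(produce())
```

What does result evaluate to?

Step 1: yield from delegates to the iterable, yielding each element.
Step 2: Collected values: [16, 20, 15, 11, 17].
Therefore result = [16, 20, 15, 11, 17].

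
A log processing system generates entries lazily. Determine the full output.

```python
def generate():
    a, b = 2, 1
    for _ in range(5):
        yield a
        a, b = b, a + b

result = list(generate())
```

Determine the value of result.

Step 1: Fibonacci-like sequence starting with a=2, b=1:
  Iteration 1: yield a=2, then a,b = 1,3
  Iteration 2: yield a=1, then a,b = 3,4
  Iteration 3: yield a=3, then a,b = 4,7
  Iteration 4: yield a=4, then a,b = 7,11
  Iteration 5: yield a=7, then a,b = 11,18
Therefore result = [2, 1, 3, 4, 7].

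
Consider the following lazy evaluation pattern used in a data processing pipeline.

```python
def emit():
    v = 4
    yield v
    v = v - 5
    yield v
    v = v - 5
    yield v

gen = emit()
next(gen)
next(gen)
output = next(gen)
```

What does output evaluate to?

Step 1: Trace through generator execution:
  Yield 1: v starts at 4, yield 4
  Yield 2: v = 4 - 5 = -1, yield -1
  Yield 3: v = -1 - 5 = -6, yield -6
Step 2: First next() gets 4, second next() gets the second value, third next() yields -6.
Therefore output = -6.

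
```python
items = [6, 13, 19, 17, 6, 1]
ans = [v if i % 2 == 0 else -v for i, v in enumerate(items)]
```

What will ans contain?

Step 1: For each (i, v), keep v if i is even, negate if odd:
  i=0 (even): keep 6
  i=1 (odd): negate to -13
  i=2 (even): keep 19
  i=3 (odd): negate to -17
  i=4 (even): keep 6
  i=5 (odd): negate to -1
Therefore ans = [6, -13, 19, -17, 6, -1].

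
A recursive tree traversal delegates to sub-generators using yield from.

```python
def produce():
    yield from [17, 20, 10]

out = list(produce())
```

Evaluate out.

Step 1: yield from delegates to the iterable, yielding each element.
Step 2: Collected values: [17, 20, 10].
Therefore out = [17, 20, 10].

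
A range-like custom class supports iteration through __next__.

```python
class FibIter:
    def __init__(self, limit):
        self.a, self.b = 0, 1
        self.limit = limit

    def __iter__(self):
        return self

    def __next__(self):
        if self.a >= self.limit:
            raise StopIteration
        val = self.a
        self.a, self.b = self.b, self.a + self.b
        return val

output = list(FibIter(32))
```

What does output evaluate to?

Step 1: Fibonacci-like sequence (a=0, b=1) until >= 32:
  Yield 0, then a,b = 1,1
  Yield 1, then a,b = 1,2
  Yield 1, then a,b = 2,3
  Yield 2, then a,b = 3,5
  Yield 3, then a,b = 5,8
  Yield 5, then a,b = 8,13
  Yield 8, then a,b = 13,21
  Yield 13, then a,b = 21,34
  Yield 21, then a,b = 34,55
Step 2: 34 >= 32, stop.
Therefore output = [0, 1, 1, 2, 3, 5, 8, 13, 21].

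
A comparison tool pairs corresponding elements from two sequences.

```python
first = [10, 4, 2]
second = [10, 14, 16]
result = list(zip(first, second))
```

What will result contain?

Step 1: zip pairs elements at same index:
  Index 0: (10, 10)
  Index 1: (4, 14)
  Index 2: (2, 16)
Therefore result = [(10, 10), (4, 14), (2, 16)].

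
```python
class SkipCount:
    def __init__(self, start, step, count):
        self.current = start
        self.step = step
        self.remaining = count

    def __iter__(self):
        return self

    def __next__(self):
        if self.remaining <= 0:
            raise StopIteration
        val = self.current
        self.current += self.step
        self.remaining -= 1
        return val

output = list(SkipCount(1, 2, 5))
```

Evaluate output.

Step 1: SkipCount starts at 1, increments by 2, for 5 steps:
  Yield 1, then current += 2
  Yield 3, then current += 2
  Yield 5, then current += 2
  Yield 7, then current += 2
  Yield 9, then current += 2
Therefore output = [1, 3, 5, 7, 9].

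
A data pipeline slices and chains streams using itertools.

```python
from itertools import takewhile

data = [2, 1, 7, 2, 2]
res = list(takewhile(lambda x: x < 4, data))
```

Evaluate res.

Step 1: takewhile stops at first element >= 4:
  2 < 4: take
  1 < 4: take
  7 >= 4: stop
Therefore res = [2, 1].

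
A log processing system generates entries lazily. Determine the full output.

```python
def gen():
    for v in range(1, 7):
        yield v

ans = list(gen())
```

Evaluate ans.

Step 1: The generator yields each value from range(1, 7).
Step 2: list() consumes all yields: [1, 2, 3, 4, 5, 6].
Therefore ans = [1, 2, 3, 4, 5, 6].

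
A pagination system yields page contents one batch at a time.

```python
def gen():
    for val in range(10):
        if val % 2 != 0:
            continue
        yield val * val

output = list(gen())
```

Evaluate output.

Step 1: Only yield val**2 when val is divisible by 2:
  val=0: 0 % 2 == 0, yield 0**2 = 0
  val=2: 2 % 2 == 0, yield 2**2 = 4
  val=4: 4 % 2 == 0, yield 4**2 = 16
  val=6: 6 % 2 == 0, yield 6**2 = 36
  val=8: 8 % 2 == 0, yield 8**2 = 64
Therefore output = [0, 4, 16, 36, 64].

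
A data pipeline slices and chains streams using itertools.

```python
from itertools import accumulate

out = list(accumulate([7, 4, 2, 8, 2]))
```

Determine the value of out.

Step 1: accumulate computes running sums:
  + 7 = 7
  + 4 = 11
  + 2 = 13
  + 8 = 21
  + 2 = 23
Therefore out = [7, 11, 13, 21, 23].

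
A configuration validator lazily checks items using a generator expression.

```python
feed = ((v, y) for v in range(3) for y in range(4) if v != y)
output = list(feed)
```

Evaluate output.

Step 1: Nested generator over range(3) x range(4) where v != y:
  (0, 0): excluded (v == y)
  (0, 1): included
  (0, 2): included
  (0, 3): included
  (1, 0): included
  (1, 1): excluded (v == y)
  (1, 2): included
  (1, 3): included
  (2, 0): included
  (2, 1): included
  (2, 2): excluded (v == y)
  (2, 3): included
Therefore output = [(0, 1), (0, 2), (0, 3), (1, 0), (1, 2), (1, 3), (2, 0), (2, 1), (2, 3)].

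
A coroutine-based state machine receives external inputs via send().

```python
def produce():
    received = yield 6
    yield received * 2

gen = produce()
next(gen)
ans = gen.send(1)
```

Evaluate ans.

Step 1: next(gen) advances to first yield, producing 6.
Step 2: send(1) resumes, received = 1.
Step 3: yield received * 2 = 1 * 2 = 2.
Therefore ans = 2.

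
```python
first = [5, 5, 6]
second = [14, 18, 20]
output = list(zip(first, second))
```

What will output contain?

Step 1: zip pairs elements at same index:
  Index 0: (5, 14)
  Index 1: (5, 18)
  Index 2: (6, 20)
Therefore output = [(5, 14), (5, 18), (6, 20)].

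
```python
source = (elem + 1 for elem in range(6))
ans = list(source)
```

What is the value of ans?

Step 1: For each elem in range(6), compute elem+1:
  elem=0: 0+1 = 1
  elem=1: 1+1 = 2
  elem=2: 2+1 = 3
  elem=3: 3+1 = 4
  elem=4: 4+1 = 5
  elem=5: 5+1 = 6
Therefore ans = [1, 2, 3, 4, 5, 6].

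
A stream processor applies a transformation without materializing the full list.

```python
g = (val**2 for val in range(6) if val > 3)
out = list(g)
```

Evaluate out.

Step 1: For range(6), keep val > 3, then square:
  val=0: 0 <= 3, excluded
  val=1: 1 <= 3, excluded
  val=2: 2 <= 3, excluded
  val=3: 3 <= 3, excluded
  val=4: 4 > 3, yield 4**2 = 16
  val=5: 5 > 3, yield 5**2 = 25
Therefore out = [16, 25].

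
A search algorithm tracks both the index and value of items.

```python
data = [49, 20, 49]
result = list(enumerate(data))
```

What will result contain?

Step 1: enumerate pairs each element with its index:
  (0, 49)
  (1, 20)
  (2, 49)
Therefore result = [(0, 49), (1, 20), (2, 49)].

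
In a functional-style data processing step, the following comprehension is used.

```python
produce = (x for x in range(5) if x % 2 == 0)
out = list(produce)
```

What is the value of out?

Step 1: Filter range(5) keeping only even values:
  x=0: even, included
  x=1: odd, excluded
  x=2: even, included
  x=3: odd, excluded
  x=4: even, included
Therefore out = [0, 2, 4].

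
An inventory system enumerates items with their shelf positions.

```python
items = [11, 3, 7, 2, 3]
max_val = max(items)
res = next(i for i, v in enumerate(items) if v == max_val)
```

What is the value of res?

Step 1: max([11, 3, 7, 2, 3]) = 11.
Step 2: Find first index where value == 11:
  Index 0: 11 == 11, found!
Therefore res = 0.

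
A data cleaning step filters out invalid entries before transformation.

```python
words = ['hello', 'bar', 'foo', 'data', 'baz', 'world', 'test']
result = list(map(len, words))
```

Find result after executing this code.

Step 1: Map len() to each word:
  'hello' -> 5
  'bar' -> 3
  'foo' -> 3
  'data' -> 4
  'baz' -> 3
  'world' -> 5
  'test' -> 4
Therefore result = [5, 3, 3, 4, 3, 5, 4].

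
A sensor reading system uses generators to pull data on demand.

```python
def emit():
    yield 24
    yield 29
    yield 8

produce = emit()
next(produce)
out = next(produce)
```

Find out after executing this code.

Step 1: emit() creates a generator.
Step 2: next(produce) yields 24 (consumed and discarded).
Step 3: next(produce) yields 29, assigned to out.
Therefore out = 29.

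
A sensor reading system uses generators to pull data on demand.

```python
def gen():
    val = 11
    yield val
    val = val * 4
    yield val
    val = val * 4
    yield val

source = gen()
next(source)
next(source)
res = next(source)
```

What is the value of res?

Step 1: Trace through generator execution:
  Yield 1: val starts at 11, yield 11
  Yield 2: val = 11 * 4 = 44, yield 44
  Yield 3: val = 44 * 4 = 176, yield 176
Step 2: First next() gets 11, second next() gets the second value, third next() yields 176.
Therefore res = 176.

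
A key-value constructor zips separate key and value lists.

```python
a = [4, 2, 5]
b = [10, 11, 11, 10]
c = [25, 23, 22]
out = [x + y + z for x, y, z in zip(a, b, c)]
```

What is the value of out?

Step 1: zip three lists (truncates to shortest, len=3):
  4 + 10 + 25 = 39
  2 + 11 + 23 = 36
  5 + 11 + 22 = 38
Therefore out = [39, 36, 38].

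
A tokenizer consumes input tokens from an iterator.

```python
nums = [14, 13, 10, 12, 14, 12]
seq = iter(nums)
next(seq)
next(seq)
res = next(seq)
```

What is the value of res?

Step 1: Create iterator over [14, 13, 10, 12, 14, 12].
Step 2: next() consumes 14.
Step 3: next() consumes 13.
Step 4: next() returns 10.
Therefore res = 10.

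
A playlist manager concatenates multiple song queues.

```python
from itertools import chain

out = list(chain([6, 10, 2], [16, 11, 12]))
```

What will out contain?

Step 1: chain() concatenates iterables: [6, 10, 2] + [16, 11, 12].
Therefore out = [6, 10, 2, 16, 11, 12].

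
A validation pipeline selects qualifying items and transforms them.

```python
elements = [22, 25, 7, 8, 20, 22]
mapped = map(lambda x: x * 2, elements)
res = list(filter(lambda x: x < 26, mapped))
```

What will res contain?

Step 1: Map x * 2:
  22 -> 44
  25 -> 50
  7 -> 14
  8 -> 16
  20 -> 40
  22 -> 44
Step 2: Filter for < 26:
  44: removed
  50: removed
  14: kept
  16: kept
  40: removed
  44: removed
Therefore res = [14, 16].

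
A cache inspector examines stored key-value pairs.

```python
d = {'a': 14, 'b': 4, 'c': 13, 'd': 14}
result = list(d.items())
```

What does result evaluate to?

Step 1: d.items() returns (key, value) pairs in insertion order.
Therefore result = [('a', 14), ('b', 4), ('c', 13), ('d', 14)].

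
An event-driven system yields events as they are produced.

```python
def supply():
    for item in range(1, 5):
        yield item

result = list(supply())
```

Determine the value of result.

Step 1: The generator yields each value from range(1, 5).
Step 2: list() consumes all yields: [1, 2, 3, 4].
Therefore result = [1, 2, 3, 4].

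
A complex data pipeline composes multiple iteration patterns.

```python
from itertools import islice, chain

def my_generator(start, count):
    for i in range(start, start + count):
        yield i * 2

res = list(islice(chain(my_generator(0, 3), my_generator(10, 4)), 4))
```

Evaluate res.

Step 1: my_generator(0, 3) yields [0, 2, 4].
Step 2: my_generator(10, 4) yields [20, 22, 24, 26].
Step 3: chain concatenates: [0, 2, 4, 20, 22, 24, 26].
Step 4: islice takes first 4: [0, 2, 4, 20].
Therefore res = [0, 2, 4, 20].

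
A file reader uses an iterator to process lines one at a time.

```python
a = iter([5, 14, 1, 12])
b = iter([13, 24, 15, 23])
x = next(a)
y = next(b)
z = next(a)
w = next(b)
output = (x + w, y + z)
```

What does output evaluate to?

Step 1: a iterates [5, 14, 1, 12], b iterates [13, 24, 15, 23].
Step 2: x = next(a) = 5, y = next(b) = 13.
Step 3: z = next(a) = 14, w = next(b) = 24.
Step 4: output = (5 + 24, 13 + 14) = (29, 27).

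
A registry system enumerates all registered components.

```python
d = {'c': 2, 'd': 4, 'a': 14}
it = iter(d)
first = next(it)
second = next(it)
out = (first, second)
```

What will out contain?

Step 1: iter(d) iterates over keys: ['c', 'd', 'a'].
Step 2: first = next(it) = 'c', second = next(it) = 'd'.
Therefore out = ('c', 'd').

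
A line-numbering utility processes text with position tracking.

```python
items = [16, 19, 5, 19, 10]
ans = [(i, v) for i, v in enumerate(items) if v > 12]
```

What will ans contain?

Step 1: Filter enumerate([16, 19, 5, 19, 10]) keeping v > 12:
  (0, 16): 16 > 12, included
  (1, 19): 19 > 12, included
  (2, 5): 5 <= 12, excluded
  (3, 19): 19 > 12, included
  (4, 10): 10 <= 12, excluded
Therefore ans = [(0, 16), (1, 19), (3, 19)].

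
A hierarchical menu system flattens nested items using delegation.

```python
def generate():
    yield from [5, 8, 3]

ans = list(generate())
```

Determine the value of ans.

Step 1: yield from delegates to the iterable, yielding each element.
Step 2: Collected values: [5, 8, 3].
Therefore ans = [5, 8, 3].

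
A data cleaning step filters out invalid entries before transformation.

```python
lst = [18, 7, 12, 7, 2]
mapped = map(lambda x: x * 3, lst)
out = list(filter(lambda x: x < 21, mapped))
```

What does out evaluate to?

Step 1: Map x * 3:
  18 -> 54
  7 -> 21
  12 -> 36
  7 -> 21
  2 -> 6
Step 2: Filter for < 21:
  54: removed
  21: removed
  36: removed
  21: removed
  6: kept
Therefore out = [6].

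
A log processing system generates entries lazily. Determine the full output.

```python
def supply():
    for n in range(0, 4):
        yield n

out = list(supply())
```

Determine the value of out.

Step 1: The generator yields each value from range(0, 4).
Step 2: list() consumes all yields: [0, 1, 2, 3].
Therefore out = [0, 1, 2, 3].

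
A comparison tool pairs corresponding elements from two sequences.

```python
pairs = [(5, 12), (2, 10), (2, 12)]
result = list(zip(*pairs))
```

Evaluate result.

Step 1: zip(*pairs) transposes: unzips [(5, 12), (2, 10), (2, 12)] into separate sequences.
Step 2: First elements: (5, 2, 2), second elements: (12, 10, 12).
Therefore result = [(5, 2, 2), (12, 10, 12)].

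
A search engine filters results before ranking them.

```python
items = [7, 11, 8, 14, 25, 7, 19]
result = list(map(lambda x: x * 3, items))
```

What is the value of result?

Step 1: Apply lambda x: x * 3 to each element:
  7 -> 21
  11 -> 33
  8 -> 24
  14 -> 42
  25 -> 75
  7 -> 21
  19 -> 57
Therefore result = [21, 33, 24, 42, 75, 21, 57].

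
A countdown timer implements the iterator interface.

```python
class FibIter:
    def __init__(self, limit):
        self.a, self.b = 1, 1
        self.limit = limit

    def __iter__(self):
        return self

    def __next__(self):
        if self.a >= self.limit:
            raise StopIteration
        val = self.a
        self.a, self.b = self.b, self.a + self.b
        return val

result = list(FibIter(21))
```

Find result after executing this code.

Step 1: Fibonacci-like sequence (a=1, b=1) until >= 21:
  Yield 1, then a,b = 1,2
  Yield 1, then a,b = 2,3
  Yield 2, then a,b = 3,5
  Yield 3, then a,b = 5,8
  Yield 5, then a,b = 8,13
  Yield 8, then a,b = 13,21
  Yield 13, then a,b = 21,34
Step 2: 21 >= 21, stop.
Therefore result = [1, 1, 2, 3, 5, 8, 13].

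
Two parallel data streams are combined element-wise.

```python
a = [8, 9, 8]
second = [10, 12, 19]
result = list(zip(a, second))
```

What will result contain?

Step 1: zip pairs elements at same index:
  Index 0: (8, 10)
  Index 1: (9, 12)
  Index 2: (8, 19)
Therefore result = [(8, 10), (9, 12), (8, 19)].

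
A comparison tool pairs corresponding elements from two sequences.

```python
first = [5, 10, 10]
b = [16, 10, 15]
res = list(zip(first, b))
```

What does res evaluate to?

Step 1: zip pairs elements at same index:
  Index 0: (5, 16)
  Index 1: (10, 10)
  Index 2: (10, 15)
Therefore res = [(5, 16), (10, 10), (10, 15)].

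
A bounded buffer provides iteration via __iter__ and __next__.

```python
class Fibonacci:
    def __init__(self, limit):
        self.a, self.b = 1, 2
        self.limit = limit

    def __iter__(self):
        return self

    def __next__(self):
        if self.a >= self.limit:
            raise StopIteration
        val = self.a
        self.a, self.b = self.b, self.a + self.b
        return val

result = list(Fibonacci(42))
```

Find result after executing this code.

Step 1: Fibonacci-like sequence (a=1, b=2) until >= 42:
  Yield 1, then a,b = 2,3
  Yield 2, then a,b = 3,5
  Yield 3, then a,b = 5,8
  Yield 5, then a,b = 8,13
  Yield 8, then a,b = 13,21
  Yield 13, then a,b = 21,34
  Yield 21, then a,b = 34,55
  Yield 34, then a,b = 55,89
Step 2: 55 >= 42, stop.
Therefore result = [1, 2, 3, 5, 8, 13, 21, 34].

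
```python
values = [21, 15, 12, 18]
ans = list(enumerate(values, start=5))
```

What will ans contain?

Step 1: enumerate with start=5:
  (5, 21)
  (6, 15)
  (7, 12)
  (8, 18)
Therefore ans = [(5, 21), (6, 15), (7, 12), (8, 18)].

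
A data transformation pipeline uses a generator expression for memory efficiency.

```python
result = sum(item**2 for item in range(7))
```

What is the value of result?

Step 1: Compute item**2 for each item in range(7):
  item=0: 0**2 = 0
  item=1: 1**2 = 1
  item=2: 2**2 = 4
  item=3: 3**2 = 9
  item=4: 4**2 = 16
  item=5: 5**2 = 25
  item=6: 6**2 = 36
Step 2: sum = 0 + 1 + 4 + 9 + 16 + 25 + 36 = 91.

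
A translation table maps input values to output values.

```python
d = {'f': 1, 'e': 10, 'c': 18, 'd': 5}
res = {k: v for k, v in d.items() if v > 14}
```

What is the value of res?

Step 1: Filter items where value > 14:
  'f': 1 <= 14: removed
  'e': 10 <= 14: removed
  'c': 18 > 14: kept
  'd': 5 <= 14: removed
Therefore res = {'c': 18}.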